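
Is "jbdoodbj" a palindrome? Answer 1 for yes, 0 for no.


Input: jbdoodbj
Reversed: jbdoodbj
  Compare pos 0 ('j') with pos 7 ('j'): match
  Compare pos 1 ('b') with pos 6 ('b'): match
  Compare pos 2 ('d') with pos 5 ('d'): match
  Compare pos 3 ('o') with pos 4 ('o'): match
Result: palindrome

1


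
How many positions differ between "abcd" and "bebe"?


Comparing "abcd" and "bebe" position by position:
  Position 0: 'a' vs 'b' => DIFFER
  Position 1: 'b' vs 'e' => DIFFER
  Position 2: 'c' vs 'b' => DIFFER
  Position 3: 'd' vs 'e' => DIFFER
Positions that differ: 4

4


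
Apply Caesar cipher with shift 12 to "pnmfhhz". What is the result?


Caesar cipher: shift "pnmfhhz" by 12
  'p' (pos 15) + 12 = pos 1 = 'b'
  'n' (pos 13) + 12 = pos 25 = 'z'
  'm' (pos 12) + 12 = pos 24 = 'y'
  'f' (pos 5) + 12 = pos 17 = 'r'
  'h' (pos 7) + 12 = pos 19 = 't'
  'h' (pos 7) + 12 = pos 19 = 't'
  'z' (pos 25) + 12 = pos 11 = 'l'
Result: bzyrttl

bzyrttl


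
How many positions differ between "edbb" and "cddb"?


Comparing "edbb" and "cddb" position by position:
  Position 0: 'e' vs 'c' => DIFFER
  Position 1: 'd' vs 'd' => same
  Position 2: 'b' vs 'd' => DIFFER
  Position 3: 'b' vs 'b' => same
Positions that differ: 2

2


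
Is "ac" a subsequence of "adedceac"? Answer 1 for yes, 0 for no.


Check if "ac" is a subsequence of "adedceac"
Greedy scan:
  Position 0 ('a'): matches sub[0] = 'a'
  Position 1 ('d'): no match needed
  Position 2 ('e'): no match needed
  Position 3 ('d'): no match needed
  Position 4 ('c'): matches sub[1] = 'c'
  Position 5 ('e'): no match needed
  Position 6 ('a'): no match needed
  Position 7 ('c'): no match needed
All 2 characters matched => is a subsequence

1


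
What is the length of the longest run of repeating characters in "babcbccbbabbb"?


Input: "babcbccbbabbb"
Scanning for longest run:
  Position 1 ('a'): new char, reset run to 1
  Position 2 ('b'): new char, reset run to 1
  Position 3 ('c'): new char, reset run to 1
  Position 4 ('b'): new char, reset run to 1
  Position 5 ('c'): new char, reset run to 1
  Position 6 ('c'): continues run of 'c', length=2
  Position 7 ('b'): new char, reset run to 1
  Position 8 ('b'): continues run of 'b', length=2
  Position 9 ('a'): new char, reset run to 1
  Position 10 ('b'): new char, reset run to 1
  Position 11 ('b'): continues run of 'b', length=2
  Position 12 ('b'): continues run of 'b', length=3
Longest run: 'b' with length 3

3


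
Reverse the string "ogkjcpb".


Input: ogkjcpb
Reading characters right to left:
  Position 6: 'b'
  Position 5: 'p'
  Position 4: 'c'
  Position 3: 'j'
  Position 2: 'k'
  Position 1: 'g'
  Position 0: 'o'
Reversed: bpcjkgo

bpcjkgo


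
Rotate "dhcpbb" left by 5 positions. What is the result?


Input: "dhcpbb", rotate left by 5
First 5 characters: "dhcpb"
Remaining characters: "b"
Concatenate remaining + first: "b" + "dhcpb" = "bdhcpb"

bdhcpb


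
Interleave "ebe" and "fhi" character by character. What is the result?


Interleaving "ebe" and "fhi":
  Position 0: 'e' from first, 'f' from second => "ef"
  Position 1: 'b' from first, 'h' from second => "bh"
  Position 2: 'e' from first, 'i' from second => "ei"
Result: efbhei

efbhei


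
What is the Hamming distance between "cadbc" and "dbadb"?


Comparing "cadbc" and "dbadb" position by position:
  Position 0: 'c' vs 'd' => differ
  Position 1: 'a' vs 'b' => differ
  Position 2: 'd' vs 'a' => differ
  Position 3: 'b' vs 'd' => differ
  Position 4: 'c' vs 'b' => differ
Total differences (Hamming distance): 5

5


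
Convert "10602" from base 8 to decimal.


Input: "10602" in base 8
Positional expansion:
  Digit '1' (value 1) x 8^4 = 4096
  Digit '0' (value 0) x 8^3 = 0
  Digit '6' (value 6) x 8^2 = 384
  Digit '0' (value 0) x 8^1 = 0
  Digit '2' (value 2) x 8^0 = 2
Sum = 4482

4482


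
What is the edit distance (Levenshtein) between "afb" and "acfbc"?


Computing edit distance: "afb" -> "acfbc"
DP table:
           a    c    f    b    c
      0    1    2    3    4    5
  a   1    0    1    2    3    4
  f   2    1    1    1    2    3
  b   3    2    2    2    1    2
Edit distance = dp[3][5] = 2

2


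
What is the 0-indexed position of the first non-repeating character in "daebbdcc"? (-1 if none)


Input: daebbdcc
Character frequencies:
  'a': 1
  'b': 2
  'c': 2
  'd': 2
  'e': 1
Scanning left to right for freq == 1:
  Position 0 ('d'): freq=2, skip
  Position 1 ('a'): unique! => answer = 1

1


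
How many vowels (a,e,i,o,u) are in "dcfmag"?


Input: dcfmag
Checking each character:
  'd' at position 0: consonant
  'c' at position 1: consonant
  'f' at position 2: consonant
  'm' at position 3: consonant
  'a' at position 4: vowel (running total: 1)
  'g' at position 5: consonant
Total vowels: 1

1


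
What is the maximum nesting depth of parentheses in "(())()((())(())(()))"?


Input: "(())()((())(())(()))"
Tracking depth:
  Position 0 '(': depth becomes 1
  Position 1 '(': depth becomes 2
  Position 2 ')': depth becomes 1
  Position 3 ')': depth becomes 0
  Position 4 '(': depth becomes 1
  Position 5 ')': depth becomes 0
  Position 6 '(': depth becomes 1
  Position 7 '(': depth becomes 2
  Position 8 '(': depth becomes 3
  Position 9 ')': depth becomes 2
  Position 10 ')': depth becomes 1
  Position 11 '(': depth becomes 2
  Position 12 '(': depth becomes 3
  Position 13 ')': depth becomes 2
  Position 14 ')': depth becomes 1
  Position 15 '(': depth becomes 2
  Position 16 '(': depth becomes 3
  Position 17 ')': depth becomes 2
  Position 18 ')': depth becomes 1
  Position 19 ')': depth becomes 0
Maximum depth reached: 3

3


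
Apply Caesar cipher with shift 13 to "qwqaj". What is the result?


Caesar cipher: shift "qwqaj" by 13
  'q' (pos 16) + 13 = pos 3 = 'd'
  'w' (pos 22) + 13 = pos 9 = 'j'
  'q' (pos 16) + 13 = pos 3 = 'd'
  'a' (pos 0) + 13 = pos 13 = 'n'
  'j' (pos 9) + 13 = pos 22 = 'w'
Result: djdnw

djdnw


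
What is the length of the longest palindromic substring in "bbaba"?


Input: "bbaba"
Checking substrings for palindromes:
  [1:4] "bab" (len 3) => palindrome
  [2:5] "aba" (len 3) => palindrome
  [0:2] "bb" (len 2) => palindrome
Longest palindromic substring: "bab" with length 3

3


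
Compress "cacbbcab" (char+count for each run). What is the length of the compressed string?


Input: cacbbcab
Runs:
  'c' x 1 => "c1"
  'a' x 1 => "a1"
  'c' x 1 => "c1"
  'b' x 2 => "b2"
  'c' x 1 => "c1"
  'a' x 1 => "a1"
  'b' x 1 => "b1"
Compressed: "c1a1c1b2c1a1b1"
Compressed length: 14

14


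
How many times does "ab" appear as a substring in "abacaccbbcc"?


Searching for "ab" in "abacaccbbcc"
Scanning each position:
  Position 0: "ab" => MATCH
  Position 1: "ba" => no
  Position 2: "ac" => no
  Position 3: "ca" => no
  Position 4: "ac" => no
  Position 5: "cc" => no
  Position 6: "cb" => no
  Position 7: "bb" => no
  Position 8: "bc" => no
  Position 9: "cc" => no
Total occurrences: 1

1


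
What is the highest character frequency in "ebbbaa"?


Input: ebbbaa
Character counts:
  'a': 2
  'b': 3
  'e': 1
Maximum frequency: 3

3


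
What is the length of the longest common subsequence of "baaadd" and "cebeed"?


LCS of "baaadd" and "cebeed"
DP table:
           c    e    b    e    e    d
      0    0    0    0    0    0    0
  b   0    0    0    1    1    1    1
  a   0    0    0    1    1    1    1
  a   0    0    0    1    1    1    1
  a   0    0    0    1    1    1    1
  d   0    0    0    1    1    1    2
  d   0    0    0    1    1    1    2
LCS length = dp[6][6] = 2

2


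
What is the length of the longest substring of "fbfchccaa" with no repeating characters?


Input: "fbfchccaa"
Sliding window (track last position of each char):
  Position 0 ('f'): window [0,0] length 1 -- new best
  Position 1 ('b'): window [0,1] length 2 -- new best
  Position 2 ('f'): repeat (last at 0), move window start to 1
  Position 2 ('f'): window [1,2] length 2
  Position 3 ('c'): window [1,3] length 3 -- new best
  Position 4 ('h'): window [1,4] length 4 -- new best
  Position 5 ('c'): repeat (last at 3), move window start to 4
  Position 5 ('c'): window [4,5] length 2
  Position 6 ('c'): repeat (last at 5), move window start to 6
  Position 6 ('c'): window [6,6] length 1
  Position 7 ('a'): window [6,7] length 2
  Position 8 ('a'): repeat (last at 7), move window start to 8
  Position 8 ('a'): window [8,8] length 1
Longest substring with no repeats: "bfch" with length 4

4


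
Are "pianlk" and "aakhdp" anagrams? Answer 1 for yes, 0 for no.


Strings: "pianlk", "aakhdp"
Sorted first:  aiklnp
Sorted second: aadhkp
Differ at position 1: 'i' vs 'a' => not anagrams

0


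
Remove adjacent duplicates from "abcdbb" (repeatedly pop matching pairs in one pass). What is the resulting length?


Input: abcdbb
Stack-based adjacent duplicate removal:
  Read 'a': push. Stack: a
  Read 'b': push. Stack: ab
  Read 'c': push. Stack: abc
  Read 'd': push. Stack: abcd
  Read 'b': push. Stack: abcdb
  Read 'b': matches stack top 'b' => pop. Stack: abcd
Final stack: "abcd" (length 4)

4


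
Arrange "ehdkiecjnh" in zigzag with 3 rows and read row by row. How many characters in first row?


Zigzag "ehdkiecjnh" into 3 rows:
Placing characters:
  'e' => row 0
  'h' => row 1
  'd' => row 2
  'k' => row 1
  'i' => row 0
  'e' => row 1
  'c' => row 2
  'j' => row 1
  'n' => row 0
  'h' => row 1
Rows:
  Row 0: "ein"
  Row 1: "hkejh"
  Row 2: "dc"
First row length: 3

3


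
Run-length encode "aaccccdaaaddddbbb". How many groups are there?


Input: aaccccdaaaddddbbb
Scanning for consecutive runs:
  Group 1: 'a' x 2 (positions 0-1)
  Group 2: 'c' x 4 (positions 2-5)
  Group 3: 'd' x 1 (positions 6-6)
  Group 4: 'a' x 3 (positions 7-9)
  Group 5: 'd' x 4 (positions 10-13)
  Group 6: 'b' x 3 (positions 14-16)
Total groups: 6

6


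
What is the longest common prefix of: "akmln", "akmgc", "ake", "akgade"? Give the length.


Words: akmln, akmgc, ake, akgade
  Position 0: all 'a' => match
  Position 1: all 'k' => match
  Position 2: ('m', 'm', 'e', 'g') => mismatch, stop
LCP = "ak" (length 2)

2


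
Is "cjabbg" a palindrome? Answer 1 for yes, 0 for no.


Input: cjabbg
Reversed: gbbajc
  Compare pos 0 ('c') with pos 5 ('g'): MISMATCH
  Compare pos 1 ('j') with pos 4 ('b'): MISMATCH
  Compare pos 2 ('a') with pos 3 ('b'): MISMATCH
Result: not a palindrome

0


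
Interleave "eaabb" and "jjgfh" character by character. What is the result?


Interleaving "eaabb" and "jjgfh":
  Position 0: 'e' from first, 'j' from second => "ej"
  Position 1: 'a' from first, 'j' from second => "aj"
  Position 2: 'a' from first, 'g' from second => "ag"
  Position 3: 'b' from first, 'f' from second => "bf"
  Position 4: 'b' from first, 'h' from second => "bh"
Result: ejajagbfbh

ejajagbfbh


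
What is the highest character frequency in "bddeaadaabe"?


Input: bddeaadaabe
Character counts:
  'a': 4
  'b': 2
  'd': 3
  'e': 2
Maximum frequency: 4

4


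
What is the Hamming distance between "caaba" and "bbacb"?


Comparing "caaba" and "bbacb" position by position:
  Position 0: 'c' vs 'b' => differ
  Position 1: 'a' vs 'b' => differ
  Position 2: 'a' vs 'a' => same
  Position 3: 'b' vs 'c' => differ
  Position 4: 'a' vs 'b' => differ
Total differences (Hamming distance): 4

4


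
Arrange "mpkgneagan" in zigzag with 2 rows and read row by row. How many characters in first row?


Zigzag "mpkgneagan" into 2 rows:
Placing characters:
  'm' => row 0
  'p' => row 1
  'k' => row 0
  'g' => row 1
  'n' => row 0
  'e' => row 1
  'a' => row 0
  'g' => row 1
  'a' => row 0
  'n' => row 1
Rows:
  Row 0: "mknaa"
  Row 1: "pgegn"
First row length: 5

5


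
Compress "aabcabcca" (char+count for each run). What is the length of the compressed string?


Input: aabcabcca
Runs:
  'a' x 2 => "a2"
  'b' x 1 => "b1"
  'c' x 1 => "c1"
  'a' x 1 => "a1"
  'b' x 1 => "b1"
  'c' x 2 => "c2"
  'a' x 1 => "a1"
Compressed: "a2b1c1a1b1c2a1"
Compressed length: 14

14


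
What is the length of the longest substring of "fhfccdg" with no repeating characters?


Input: "fhfccdg"
Sliding window (track last position of each char):
  Position 0 ('f'): window [0,0] length 1 -- new best
  Position 1 ('h'): window [0,1] length 2 -- new best
  Position 2 ('f'): repeat (last at 0), move window start to 1
  Position 2 ('f'): window [1,2] length 2
  Position 3 ('c'): window [1,3] length 3 -- new best
  Position 4 ('c'): repeat (last at 3), move window start to 4
  Position 4 ('c'): window [4,4] length 1
  Position 5 ('d'): window [4,5] length 2
  Position 6 ('g'): window [4,6] length 3
Longest substring with no repeats: "hfc" with length 3

3


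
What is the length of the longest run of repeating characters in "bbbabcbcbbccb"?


Input: "bbbabcbcbbccb"
Scanning for longest run:
  Position 1 ('b'): continues run of 'b', length=2
  Position 2 ('b'): continues run of 'b', length=3
  Position 3 ('a'): new char, reset run to 1
  Position 4 ('b'): new char, reset run to 1
  Position 5 ('c'): new char, reset run to 1
  Position 6 ('b'): new char, reset run to 1
  Position 7 ('c'): new char, reset run to 1
  Position 8 ('b'): new char, reset run to 1
  Position 9 ('b'): continues run of 'b', length=2
  Position 10 ('c'): new char, reset run to 1
  Position 11 ('c'): continues run of 'c', length=2
  Position 12 ('b'): new char, reset run to 1
Longest run: 'b' with length 3

3


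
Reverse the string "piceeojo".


Input: piceeojo
Reading characters right to left:
  Position 7: 'o'
  Position 6: 'j'
  Position 5: 'o'
  Position 4: 'e'
  Position 3: 'e'
  Position 2: 'c'
  Position 1: 'i'
  Position 0: 'p'
Reversed: ojoeecip

ojoeecip


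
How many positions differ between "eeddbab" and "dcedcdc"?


Comparing "eeddbab" and "dcedcdc" position by position:
  Position 0: 'e' vs 'd' => DIFFER
  Position 1: 'e' vs 'c' => DIFFER
  Position 2: 'd' vs 'e' => DIFFER
  Position 3: 'd' vs 'd' => same
  Position 4: 'b' vs 'c' => DIFFER
  Position 5: 'a' vs 'd' => DIFFER
  Position 6: 'b' vs 'c' => DIFFER
Positions that differ: 6

6


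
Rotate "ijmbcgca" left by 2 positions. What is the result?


Input: "ijmbcgca", rotate left by 2
First 2 characters: "ij"
Remaining characters: "mbcgca"
Concatenate remaining + first: "mbcgca" + "ij" = "mbcgcaij"

mbcgcaij


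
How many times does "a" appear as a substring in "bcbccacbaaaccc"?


Searching for "a" in "bcbccacbaaaccc"
Scanning each position:
  Position 0: "b" => no
  Position 1: "c" => no
  Position 2: "b" => no
  Position 3: "c" => no
  Position 4: "c" => no
  Position 5: "a" => MATCH
  Position 6: "c" => no
  Position 7: "b" => no
  Position 8: "a" => MATCH
  Position 9: "a" => MATCH
  Position 10: "a" => MATCH
  Position 11: "c" => no
  Position 12: "c" => no
  Position 13: "c" => no
Total occurrences: 4

4


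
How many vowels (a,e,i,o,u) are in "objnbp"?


Input: objnbp
Checking each character:
  'o' at position 0: vowel (running total: 1)
  'b' at position 1: consonant
  'j' at position 2: consonant
  'n' at position 3: consonant
  'b' at position 4: consonant
  'p' at position 5: consonant
Total vowels: 1

1


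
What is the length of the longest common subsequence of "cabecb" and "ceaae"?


LCS of "cabecb" and "ceaae"
DP table:
           c    e    a    a    e
      0    0    0    0    0    0
  c   0    1    1    1    1    1
  a   0    1    1    2    2    2
  b   0    1    1    2    2    2
  e   0    1    2    2    2    3
  c   0    1    2    2    2    3
  b   0    1    2    2    2    3
LCS length = dp[6][5] = 3

3


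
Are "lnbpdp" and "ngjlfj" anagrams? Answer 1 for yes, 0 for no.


Strings: "lnbpdp", "ngjlfj"
Sorted first:  bdlnpp
Sorted second: fgjjln
Differ at position 0: 'b' vs 'f' => not anagrams

0


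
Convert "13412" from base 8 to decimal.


Input: "13412" in base 8
Positional expansion:
  Digit '1' (value 1) x 8^4 = 4096
  Digit '3' (value 3) x 8^3 = 1536
  Digit '4' (value 4) x 8^2 = 256
  Digit '1' (value 1) x 8^1 = 8
  Digit '2' (value 2) x 8^0 = 2
Sum = 5898

5898


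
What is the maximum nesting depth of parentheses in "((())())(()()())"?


Input: "((())())(()()())"
Tracking depth:
  Position 0 '(': depth becomes 1
  Position 1 '(': depth becomes 2
  Position 2 '(': depth becomes 3
  Position 3 ')': depth becomes 2
  Position 4 ')': depth becomes 1
  Position 5 '(': depth becomes 2
  Position 6 ')': depth becomes 1
  Position 7 ')': depth becomes 0
  Position 8 '(': depth becomes 1
  Position 9 '(': depth becomes 2
  Position 10 ')': depth becomes 1
  Position 11 '(': depth becomes 2
  Position 12 ')': depth becomes 1
  Position 13 '(': depth becomes 2
  Position 14 ')': depth becomes 1
  Position 15 ')': depth becomes 0
Maximum depth reached: 3

3


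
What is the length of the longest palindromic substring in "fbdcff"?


Input: "fbdcff"
Checking substrings for palindromes:
  [4:6] "ff" (len 2) => palindrome
Longest palindromic substring: "ff" with length 2

2


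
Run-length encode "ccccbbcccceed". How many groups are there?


Input: ccccbbcccceed
Scanning for consecutive runs:
  Group 1: 'c' x 4 (positions 0-3)
  Group 2: 'b' x 2 (positions 4-5)
  Group 3: 'c' x 4 (positions 6-9)
  Group 4: 'e' x 2 (positions 10-11)
  Group 5: 'd' x 1 (positions 12-12)
Total groups: 5

5


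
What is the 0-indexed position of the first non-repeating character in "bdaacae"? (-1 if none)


Input: bdaacae
Character frequencies:
  'a': 3
  'b': 1
  'c': 1
  'd': 1
  'e': 1
Scanning left to right for freq == 1:
  Position 0 ('b'): unique! => answer = 0

0


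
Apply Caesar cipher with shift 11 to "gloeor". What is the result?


Caesar cipher: shift "gloeor" by 11
  'g' (pos 6) + 11 = pos 17 = 'r'
  'l' (pos 11) + 11 = pos 22 = 'w'
  'o' (pos 14) + 11 = pos 25 = 'z'
  'e' (pos 4) + 11 = pos 15 = 'p'
  'o' (pos 14) + 11 = pos 25 = 'z'
  'r' (pos 17) + 11 = pos 2 = 'c'
Result: rwzpzc

rwzpzc


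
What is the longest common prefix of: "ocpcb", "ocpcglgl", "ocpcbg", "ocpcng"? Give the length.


Words: ocpcb, ocpcglgl, ocpcbg, ocpcng
  Position 0: all 'o' => match
  Position 1: all 'c' => match
  Position 2: all 'p' => match
  Position 3: all 'c' => match
  Position 4: ('b', 'g', 'b', 'n') => mismatch, stop
LCP = "ocpc" (length 4)

4


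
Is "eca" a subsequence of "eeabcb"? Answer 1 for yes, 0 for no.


Check if "eca" is a subsequence of "eeabcb"
Greedy scan:
  Position 0 ('e'): matches sub[0] = 'e'
  Position 1 ('e'): no match needed
  Position 2 ('a'): no match needed
  Position 3 ('b'): no match needed
  Position 4 ('c'): matches sub[1] = 'c'
  Position 5 ('b'): no match needed
Only matched 2/3 characters => not a subsequence

0


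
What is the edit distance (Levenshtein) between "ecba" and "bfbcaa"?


Computing edit distance: "ecba" -> "bfbcaa"
DP table:
           b    f    b    c    a    a
      0    1    2    3    4    5    6
  e   1    1    2    3    4    5    6
  c   2    2    2    3    3    4    5
  b   3    2    3    2    3    4    5
  a   4    3    3    3    3    3    4
Edit distance = dp[4][6] = 4

4


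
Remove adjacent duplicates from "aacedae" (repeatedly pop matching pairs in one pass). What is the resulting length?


Input: aacedae
Stack-based adjacent duplicate removal:
  Read 'a': push. Stack: a
  Read 'a': matches stack top 'a' => pop. Stack: (empty)
  Read 'c': push. Stack: c
  Read 'e': push. Stack: ce
  Read 'd': push. Stack: ced
  Read 'a': push. Stack: ceda
  Read 'e': push. Stack: cedae
Final stack: "cedae" (length 5)

5


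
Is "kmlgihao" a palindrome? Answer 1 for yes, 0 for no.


Input: kmlgihao
Reversed: oahiglmk
  Compare pos 0 ('k') with pos 7 ('o'): MISMATCH
  Compare pos 1 ('m') with pos 6 ('a'): MISMATCH
  Compare pos 2 ('l') with pos 5 ('h'): MISMATCH
  Compare pos 3 ('g') with pos 4 ('i'): MISMATCH
Result: not a palindrome

0


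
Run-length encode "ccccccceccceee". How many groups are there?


Input: ccccccceccceee
Scanning for consecutive runs:
  Group 1: 'c' x 7 (positions 0-6)
  Group 2: 'e' x 1 (positions 7-7)
  Group 3: 'c' x 3 (positions 8-10)
  Group 4: 'e' x 3 (positions 11-13)
Total groups: 4

4


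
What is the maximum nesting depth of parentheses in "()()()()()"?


Input: "()()()()()"
Tracking depth:
  Position 0 '(': depth becomes 1
  Position 1 ')': depth becomes 0
  Position 2 '(': depth becomes 1
  Position 3 ')': depth becomes 0
  Position 4 '(': depth becomes 1
  Position 5 ')': depth becomes 0
  Position 6 '(': depth becomes 1
  Position 7 ')': depth becomes 0
  Position 8 '(': depth becomes 1
  Position 9 ')': depth becomes 0
Maximum depth reached: 1

1


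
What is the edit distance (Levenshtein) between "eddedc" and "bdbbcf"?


Computing edit distance: "eddedc" -> "bdbbcf"
DP table:
           b    d    b    b    c    f
      0    1    2    3    4    5    6
  e   1    1    2    3    4    5    6
  d   2    2    1    2    3    4    5
  d   3    3    2    2    3    4    5
  e   4    4    3    3    3    4    5
  d   5    5    4    4    4    4    5
  c   6    6    5    5    5    4    5
Edit distance = dp[6][6] = 5

5


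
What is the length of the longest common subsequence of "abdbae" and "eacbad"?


LCS of "abdbae" and "eacbad"
DP table:
           e    a    c    b    a    d
      0    0    0    0    0    0    0
  a   0    0    1    1    1    1    1
  b   0    0    1    1    2    2    2
  d   0    0    1    1    2    2    3
  b   0    0    1    1    2    2    3
  a   0    0    1    1    2    3    3
  e   0    1    1    1    2    3    3
LCS length = dp[6][6] = 3

3


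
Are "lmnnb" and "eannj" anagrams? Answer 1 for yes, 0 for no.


Strings: "lmnnb", "eannj"
Sorted first:  blmnn
Sorted second: aejnn
Differ at position 0: 'b' vs 'a' => not anagrams

0


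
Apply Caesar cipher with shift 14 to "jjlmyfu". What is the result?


Caesar cipher: shift "jjlmyfu" by 14
  'j' (pos 9) + 14 = pos 23 = 'x'
  'j' (pos 9) + 14 = pos 23 = 'x'
  'l' (pos 11) + 14 = pos 25 = 'z'
  'm' (pos 12) + 14 = pos 0 = 'a'
  'y' (pos 24) + 14 = pos 12 = 'm'
  'f' (pos 5) + 14 = pos 19 = 't'
  'u' (pos 20) + 14 = pos 8 = 'i'
Result: xxzamti

xxzamti


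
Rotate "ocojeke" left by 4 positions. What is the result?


Input: "ocojeke", rotate left by 4
First 4 characters: "ocoj"
Remaining characters: "eke"
Concatenate remaining + first: "eke" + "ocoj" = "ekeocoj"

ekeocoj


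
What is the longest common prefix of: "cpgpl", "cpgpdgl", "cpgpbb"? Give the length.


Words: cpgpl, cpgpdgl, cpgpbb
  Position 0: all 'c' => match
  Position 1: all 'p' => match
  Position 2: all 'g' => match
  Position 3: all 'p' => match
  Position 4: ('l', 'd', 'b') => mismatch, stop
LCP = "cpgp" (length 4)

4


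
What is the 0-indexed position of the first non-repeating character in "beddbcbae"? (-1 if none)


Input: beddbcbae
Character frequencies:
  'a': 1
  'b': 3
  'c': 1
  'd': 2
  'e': 2
Scanning left to right for freq == 1:
  Position 0 ('b'): freq=3, skip
  Position 1 ('e'): freq=2, skip
  Position 2 ('d'): freq=2, skip
  Position 3 ('d'): freq=2, skip
  Position 4 ('b'): freq=3, skip
  Position 5 ('c'): unique! => answer = 5

5


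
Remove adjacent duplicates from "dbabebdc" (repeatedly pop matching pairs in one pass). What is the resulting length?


Input: dbabebdc
Stack-based adjacent duplicate removal:
  Read 'd': push. Stack: d
  Read 'b': push. Stack: db
  Read 'a': push. Stack: dba
  Read 'b': push. Stack: dbab
  Read 'e': push. Stack: dbabe
  Read 'b': push. Stack: dbabeb
  Read 'd': push. Stack: dbabebd
  Read 'c': push. Stack: dbabebdc
Final stack: "dbabebdc" (length 8)

8


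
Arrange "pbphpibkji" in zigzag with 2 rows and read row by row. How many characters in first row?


Zigzag "pbphpibkji" into 2 rows:
Placing characters:
  'p' => row 0
  'b' => row 1
  'p' => row 0
  'h' => row 1
  'p' => row 0
  'i' => row 1
  'b' => row 0
  'k' => row 1
  'j' => row 0
  'i' => row 1
Rows:
  Row 0: "pppbj"
  Row 1: "bhiki"
First row length: 5

5


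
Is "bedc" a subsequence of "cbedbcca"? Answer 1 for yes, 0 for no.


Check if "bedc" is a subsequence of "cbedbcca"
Greedy scan:
  Position 0 ('c'): no match needed
  Position 1 ('b'): matches sub[0] = 'b'
  Position 2 ('e'): matches sub[1] = 'e'
  Position 3 ('d'): matches sub[2] = 'd'
  Position 4 ('b'): no match needed
  Position 5 ('c'): matches sub[3] = 'c'
  Position 6 ('c'): no match needed
  Position 7 ('a'): no match needed
All 4 characters matched => is a subsequence

1


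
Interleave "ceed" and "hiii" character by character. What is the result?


Interleaving "ceed" and "hiii":
  Position 0: 'c' from first, 'h' from second => "ch"
  Position 1: 'e' from first, 'i' from second => "ei"
  Position 2: 'e' from first, 'i' from second => "ei"
  Position 3: 'd' from first, 'i' from second => "di"
Result: cheieidi

cheieidi


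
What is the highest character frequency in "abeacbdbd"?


Input: abeacbdbd
Character counts:
  'a': 2
  'b': 3
  'c': 1
  'd': 2
  'e': 1
Maximum frequency: 3

3


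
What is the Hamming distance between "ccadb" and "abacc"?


Comparing "ccadb" and "abacc" position by position:
  Position 0: 'c' vs 'a' => differ
  Position 1: 'c' vs 'b' => differ
  Position 2: 'a' vs 'a' => same
  Position 3: 'd' vs 'c' => differ
  Position 4: 'b' vs 'c' => differ
Total differences (Hamming distance): 4

4


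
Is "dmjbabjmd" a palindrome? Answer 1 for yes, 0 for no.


Input: dmjbabjmd
Reversed: dmjbabjmd
  Compare pos 0 ('d') with pos 8 ('d'): match
  Compare pos 1 ('m') with pos 7 ('m'): match
  Compare pos 2 ('j') with pos 6 ('j'): match
  Compare pos 3 ('b') with pos 5 ('b'): match
Result: palindrome

1


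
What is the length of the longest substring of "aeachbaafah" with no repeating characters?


Input: "aeachbaafah"
Sliding window (track last position of each char):
  Position 0 ('a'): window [0,0] length 1 -- new best
  Position 1 ('e'): window [0,1] length 2 -- new best
  Position 2 ('a'): repeat (last at 0), move window start to 1
  Position 2 ('a'): window [1,2] length 2
  Position 3 ('c'): window [1,3] length 3 -- new best
  Position 4 ('h'): window [1,4] length 4 -- new best
  Position 5 ('b'): window [1,5] length 5 -- new best
  Position 6 ('a'): repeat (last at 2), move window start to 3
  Position 6 ('a'): window [3,6] length 4
  Position 7 ('a'): repeat (last at 6), move window start to 7
  Position 7 ('a'): window [7,7] length 1
  Position 8 ('f'): window [7,8] length 2
  Position 9 ('a'): repeat (last at 7), move window start to 8
  Position 9 ('a'): window [8,9] length 2
  Position 10 ('h'): window [8,10] length 3
Longest substring with no repeats: "eachb" with length 5

5


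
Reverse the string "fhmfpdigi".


Input: fhmfpdigi
Reading characters right to left:
  Position 8: 'i'
  Position 7: 'g'
  Position 6: 'i'
  Position 5: 'd'
  Position 4: 'p'
  Position 3: 'f'
  Position 2: 'm'
  Position 1: 'h'
  Position 0: 'f'
Reversed: igidpfmhf

igidpfmhf


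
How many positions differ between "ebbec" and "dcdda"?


Comparing "ebbec" and "dcdda" position by position:
  Position 0: 'e' vs 'd' => DIFFER
  Position 1: 'b' vs 'c' => DIFFER
  Position 2: 'b' vs 'd' => DIFFER
  Position 3: 'e' vs 'd' => DIFFER
  Position 4: 'c' vs 'a' => DIFFER
Positions that differ: 5

5


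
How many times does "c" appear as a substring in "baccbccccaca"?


Searching for "c" in "baccbccccaca"
Scanning each position:
  Position 0: "b" => no
  Position 1: "a" => no
  Position 2: "c" => MATCH
  Position 3: "c" => MATCH
  Position 4: "b" => no
  Position 5: "c" => MATCH
  Position 6: "c" => MATCH
  Position 7: "c" => MATCH
  Position 8: "c" => MATCH
  Position 9: "a" => no
  Position 10: "c" => MATCH
  Position 11: "a" => no
Total occurrences: 7

7


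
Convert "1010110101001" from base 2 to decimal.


Input: "1010110101001" in base 2
Positional expansion:
  Digit '1' (value 1) x 2^12 = 4096
  Digit '0' (value 0) x 2^11 = 0
  Digit '1' (value 1) x 2^10 = 1024
  Digit '0' (value 0) x 2^9 = 0
  Digit '1' (value 1) x 2^8 = 256
  Digit '1' (value 1) x 2^7 = 128
  Digit '0' (value 0) x 2^6 = 0
  Digit '1' (value 1) x 2^5 = 32
  Digit '0' (value 0) x 2^4 = 0
  Digit '1' (value 1) x 2^3 = 8
  Digit '0' (value 0) x 2^2 = 0
  Digit '0' (value 0) x 2^1 = 0
  Digit '1' (value 1) x 2^0 = 1
Sum = 5545

5545


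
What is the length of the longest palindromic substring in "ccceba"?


Input: "ccceba"
Checking substrings for palindromes:
  [0:3] "ccc" (len 3) => palindrome
  [0:2] "cc" (len 2) => palindrome
  [1:3] "cc" (len 2) => palindrome
Longest palindromic substring: "ccc" with length 3

3


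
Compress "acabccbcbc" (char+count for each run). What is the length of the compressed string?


Input: acabccbcbc
Runs:
  'a' x 1 => "a1"
  'c' x 1 => "c1"
  'a' x 1 => "a1"
  'b' x 1 => "b1"
  'c' x 2 => "c2"
  'b' x 1 => "b1"
  'c' x 1 => "c1"
  'b' x 1 => "b1"
  'c' x 1 => "c1"
Compressed: "a1c1a1b1c2b1c1b1c1"
Compressed length: 18

18


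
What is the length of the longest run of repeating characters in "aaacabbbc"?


Input: "aaacabbbc"
Scanning for longest run:
  Position 1 ('a'): continues run of 'a', length=2
  Position 2 ('a'): continues run of 'a', length=3
  Position 3 ('c'): new char, reset run to 1
  Position 4 ('a'): new char, reset run to 1
  Position 5 ('b'): new char, reset run to 1
  Position 6 ('b'): continues run of 'b', length=2
  Position 7 ('b'): continues run of 'b', length=3
  Position 8 ('c'): new char, reset run to 1
Longest run: 'a' with length 3

3


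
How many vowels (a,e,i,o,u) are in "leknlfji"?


Input: leknlfji
Checking each character:
  'l' at position 0: consonant
  'e' at position 1: vowel (running total: 1)
  'k' at position 2: consonant
  'n' at position 3: consonant
  'l' at position 4: consonant
  'f' at position 5: consonant
  'j' at position 6: consonant
  'i' at position 7: vowel (running total: 2)
Total vowels: 2

2


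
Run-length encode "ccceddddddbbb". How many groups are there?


Input: ccceddddddbbb
Scanning for consecutive runs:
  Group 1: 'c' x 3 (positions 0-2)
  Group 2: 'e' x 1 (positions 3-3)
  Group 3: 'd' x 6 (positions 4-9)
  Group 4: 'b' x 3 (positions 10-12)
Total groups: 4

4


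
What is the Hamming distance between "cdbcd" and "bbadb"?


Comparing "cdbcd" and "bbadb" position by position:
  Position 0: 'c' vs 'b' => differ
  Position 1: 'd' vs 'b' => differ
  Position 2: 'b' vs 'a' => differ
  Position 3: 'c' vs 'd' => differ
  Position 4: 'd' vs 'b' => differ
Total differences (Hamming distance): 5

5


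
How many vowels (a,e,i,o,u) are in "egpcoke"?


Input: egpcoke
Checking each character:
  'e' at position 0: vowel (running total: 1)
  'g' at position 1: consonant
  'p' at position 2: consonant
  'c' at position 3: consonant
  'o' at position 4: vowel (running total: 2)
  'k' at position 5: consonant
  'e' at position 6: vowel (running total: 3)
Total vowels: 3

3


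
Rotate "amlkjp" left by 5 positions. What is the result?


Input: "amlkjp", rotate left by 5
First 5 characters: "amlkj"
Remaining characters: "p"
Concatenate remaining + first: "p" + "amlkj" = "pamlkj"

pamlkj


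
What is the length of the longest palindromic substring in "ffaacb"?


Input: "ffaacb"
Checking substrings for palindromes:
  [0:2] "ff" (len 2) => palindrome
  [2:4] "aa" (len 2) => palindrome
Longest palindromic substring: "ff" with length 2

2


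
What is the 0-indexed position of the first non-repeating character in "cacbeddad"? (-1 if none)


Input: cacbeddad
Character frequencies:
  'a': 2
  'b': 1
  'c': 2
  'd': 3
  'e': 1
Scanning left to right for freq == 1:
  Position 0 ('c'): freq=2, skip
  Position 1 ('a'): freq=2, skip
  Position 2 ('c'): freq=2, skip
  Position 3 ('b'): unique! => answer = 3

3


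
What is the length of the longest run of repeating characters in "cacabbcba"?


Input: "cacabbcba"
Scanning for longest run:
  Position 1 ('a'): new char, reset run to 1
  Position 2 ('c'): new char, reset run to 1
  Position 3 ('a'): new char, reset run to 1
  Position 4 ('b'): new char, reset run to 1
  Position 5 ('b'): continues run of 'b', length=2
  Position 6 ('c'): new char, reset run to 1
  Position 7 ('b'): new char, reset run to 1
  Position 8 ('a'): new char, reset run to 1
Longest run: 'b' with length 2

2


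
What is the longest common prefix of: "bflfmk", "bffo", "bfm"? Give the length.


Words: bflfmk, bffo, bfm
  Position 0: all 'b' => match
  Position 1: all 'f' => match
  Position 2: ('l', 'f', 'm') => mismatch, stop
LCP = "bf" (length 2)

2


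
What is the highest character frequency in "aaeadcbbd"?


Input: aaeadcbbd
Character counts:
  'a': 3
  'b': 2
  'c': 1
  'd': 2
  'e': 1
Maximum frequency: 3

3


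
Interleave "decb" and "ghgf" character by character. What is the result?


Interleaving "decb" and "ghgf":
  Position 0: 'd' from first, 'g' from second => "dg"
  Position 1: 'e' from first, 'h' from second => "eh"
  Position 2: 'c' from first, 'g' from second => "cg"
  Position 3: 'b' from first, 'f' from second => "bf"
Result: dgehcgbf

dgehcgbf


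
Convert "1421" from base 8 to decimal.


Input: "1421" in base 8
Positional expansion:
  Digit '1' (value 1) x 8^3 = 512
  Digit '4' (value 4) x 8^2 = 256
  Digit '2' (value 2) x 8^1 = 16
  Digit '1' (value 1) x 8^0 = 1
Sum = 785

785


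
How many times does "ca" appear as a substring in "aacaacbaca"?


Searching for "ca" in "aacaacbaca"
Scanning each position:
  Position 0: "aa" => no
  Position 1: "ac" => no
  Position 2: "ca" => MATCH
  Position 3: "aa" => no
  Position 4: "ac" => no
  Position 5: "cb" => no
  Position 6: "ba" => no
  Position 7: "ac" => no
  Position 8: "ca" => MATCH
Total occurrences: 2

2


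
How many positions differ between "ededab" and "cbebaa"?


Comparing "ededab" and "cbebaa" position by position:
  Position 0: 'e' vs 'c' => DIFFER
  Position 1: 'd' vs 'b' => DIFFER
  Position 2: 'e' vs 'e' => same
  Position 3: 'd' vs 'b' => DIFFER
  Position 4: 'a' vs 'a' => same
  Position 5: 'b' vs 'a' => DIFFER
Positions that differ: 4

4


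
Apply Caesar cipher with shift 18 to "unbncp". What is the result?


Caesar cipher: shift "unbncp" by 18
  'u' (pos 20) + 18 = pos 12 = 'm'
  'n' (pos 13) + 18 = pos 5 = 'f'
  'b' (pos 1) + 18 = pos 19 = 't'
  'n' (pos 13) + 18 = pos 5 = 'f'
  'c' (pos 2) + 18 = pos 20 = 'u'
  'p' (pos 15) + 18 = pos 7 = 'h'
Result: mftfuh

mftfuh


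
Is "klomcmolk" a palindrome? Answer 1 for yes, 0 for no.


Input: klomcmolk
Reversed: klomcmolk
  Compare pos 0 ('k') with pos 8 ('k'): match
  Compare pos 1 ('l') with pos 7 ('l'): match
  Compare pos 2 ('o') with pos 6 ('o'): match
  Compare pos 3 ('m') with pos 5 ('m'): match
Result: palindrome

1


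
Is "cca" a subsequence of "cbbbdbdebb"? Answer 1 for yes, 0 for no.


Check if "cca" is a subsequence of "cbbbdbdebb"
Greedy scan:
  Position 0 ('c'): matches sub[0] = 'c'
  Position 1 ('b'): no match needed
  Position 2 ('b'): no match needed
  Position 3 ('b'): no match needed
  Position 4 ('d'): no match needed
  Position 5 ('b'): no match needed
  Position 6 ('d'): no match needed
  Position 7 ('e'): no match needed
  Position 8 ('b'): no match needed
  Position 9 ('b'): no match needed
Only matched 1/3 characters => not a subsequence

0


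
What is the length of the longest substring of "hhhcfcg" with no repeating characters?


Input: "hhhcfcg"
Sliding window (track last position of each char):
  Position 0 ('h'): window [0,0] length 1 -- new best
  Position 1 ('h'): repeat (last at 0), move window start to 1
  Position 1 ('h'): window [1,1] length 1
  Position 2 ('h'): repeat (last at 1), move window start to 2
  Position 2 ('h'): window [2,2] length 1
  Position 3 ('c'): window [2,3] length 2 -- new best
  Position 4 ('f'): window [2,4] length 3 -- new best
  Position 5 ('c'): repeat (last at 3), move window start to 4
  Position 5 ('c'): window [4,5] length 2
  Position 6 ('g'): window [4,6] length 3
Longest substring with no repeats: "hcf" with length 3

3


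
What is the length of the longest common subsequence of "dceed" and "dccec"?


LCS of "dceed" and "dccec"
DP table:
           d    c    c    e    c
      0    0    0    0    0    0
  d   0    1    1    1    1    1
  c   0    1    2    2    2    2
  e   0    1    2    2    3    3
  e   0    1    2    2    3    3
  d   0    1    2    2    3    3
LCS length = dp[5][5] = 3

3


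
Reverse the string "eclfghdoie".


Input: eclfghdoie
Reading characters right to left:
  Position 9: 'e'
  Position 8: 'i'
  Position 7: 'o'
  Position 6: 'd'
  Position 5: 'h'
  Position 4: 'g'
  Position 3: 'f'
  Position 2: 'l'
  Position 1: 'c'
  Position 0: 'e'
Reversed: eiodhgflce

eiodhgflce


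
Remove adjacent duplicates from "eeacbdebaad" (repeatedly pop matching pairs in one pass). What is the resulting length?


Input: eeacbdebaad
Stack-based adjacent duplicate removal:
  Read 'e': push. Stack: e
  Read 'e': matches stack top 'e' => pop. Stack: (empty)
  Read 'a': push. Stack: a
  Read 'c': push. Stack: ac
  Read 'b': push. Stack: acb
  Read 'd': push. Stack: acbd
  Read 'e': push. Stack: acbde
  Read 'b': push. Stack: acbdeb
  Read 'a': push. Stack: acbdeba
  Read 'a': matches stack top 'a' => pop. Stack: acbdeb
  Read 'd': push. Stack: acbdebd
Final stack: "acbdebd" (length 7)

7


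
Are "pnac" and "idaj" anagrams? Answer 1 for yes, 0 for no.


Strings: "pnac", "idaj"
Sorted first:  acnp
Sorted second: adij
Differ at position 1: 'c' vs 'd' => not anagrams

0


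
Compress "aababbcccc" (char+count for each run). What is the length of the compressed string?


Input: aababbcccc
Runs:
  'a' x 2 => "a2"
  'b' x 1 => "b1"
  'a' x 1 => "a1"
  'b' x 2 => "b2"
  'c' x 4 => "c4"
Compressed: "a2b1a1b2c4"
Compressed length: 10

10


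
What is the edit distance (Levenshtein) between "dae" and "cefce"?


Computing edit distance: "dae" -> "cefce"
DP table:
           c    e    f    c    e
      0    1    2    3    4    5
  d   1    1    2    3    4    5
  a   2    2    2    3    4    5
  e   3    3    2    3    4    4
Edit distance = dp[3][5] = 4

4


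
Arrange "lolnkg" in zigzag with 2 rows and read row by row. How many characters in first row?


Zigzag "lolnkg" into 2 rows:
Placing characters:
  'l' => row 0
  'o' => row 1
  'l' => row 0
  'n' => row 1
  'k' => row 0
  'g' => row 1
Rows:
  Row 0: "llk"
  Row 1: "ong"
First row length: 3

3


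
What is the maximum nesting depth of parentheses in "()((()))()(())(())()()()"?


Input: "()((()))()(())(())()()()"
Tracking depth:
  Position 0 '(': depth becomes 1
  Position 1 ')': depth becomes 0
  Position 2 '(': depth becomes 1
  Position 3 '(': depth becomes 2
  Position 4 '(': depth becomes 3
  Position 5 ')': depth becomes 2
  Position 6 ')': depth becomes 1
  Position 7 ')': depth becomes 0
  Position 8 '(': depth becomes 1
  Position 9 ')': depth becomes 0
  Position 10 '(': depth becomes 1
  Position 11 '(': depth becomes 2
  Position 12 ')': depth becomes 1
  Position 13 ')': depth becomes 0
  Position 14 '(': depth becomes 1
  Position 15 '(': depth becomes 2
  Position 16 ')': depth becomes 1
  Position 17 ')': depth becomes 0
  Position 18 '(': depth becomes 1
  Position 19 ')': depth becomes 0
  Position 20 '(': depth becomes 1
  Position 21 ')': depth becomes 0
  Position 22 '(': depth becomes 1
  Position 23 ')': depth becomes 0
Maximum depth reached: 3

3


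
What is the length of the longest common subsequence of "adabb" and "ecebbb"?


LCS of "adabb" and "ecebbb"
DP table:
           e    c    e    b    b    b
      0    0    0    0    0    0    0
  a   0    0    0    0    0    0    0
  d   0    0    0    0    0    0    0
  a   0    0    0    0    0    0    0
  b   0    0    0    0    1    1    1
  b   0    0    0    0    1    2    2
LCS length = dp[5][6] = 2

2


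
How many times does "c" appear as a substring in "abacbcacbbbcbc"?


Searching for "c" in "abacbcacbbbcbc"
Scanning each position:
  Position 0: "a" => no
  Position 1: "b" => no
  Position 2: "a" => no
  Position 3: "c" => MATCH
  Position 4: "b" => no
  Position 5: "c" => MATCH
  Position 6: "a" => no
  Position 7: "c" => MATCH
  Position 8: "b" => no
  Position 9: "b" => no
  Position 10: "b" => no
  Position 11: "c" => MATCH
  Position 12: "b" => no
  Position 13: "c" => MATCH
Total occurrences: 5

5
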